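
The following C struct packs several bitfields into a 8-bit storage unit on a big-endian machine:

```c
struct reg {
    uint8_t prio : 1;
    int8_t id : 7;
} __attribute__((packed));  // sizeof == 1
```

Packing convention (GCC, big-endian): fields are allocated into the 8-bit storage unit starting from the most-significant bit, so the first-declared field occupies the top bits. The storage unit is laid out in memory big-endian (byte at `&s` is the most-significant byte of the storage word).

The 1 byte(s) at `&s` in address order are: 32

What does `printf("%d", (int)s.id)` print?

50

[0]=0x32 (big-endian) → word 0x32
prio:1 @ bit 7 → (0x32>>7)&0x1 = 0x0
id:7 @ bit 0 → (0x32>>0)&0x7f = 0x32  ←
id signed 7b, MSB=0: value = 50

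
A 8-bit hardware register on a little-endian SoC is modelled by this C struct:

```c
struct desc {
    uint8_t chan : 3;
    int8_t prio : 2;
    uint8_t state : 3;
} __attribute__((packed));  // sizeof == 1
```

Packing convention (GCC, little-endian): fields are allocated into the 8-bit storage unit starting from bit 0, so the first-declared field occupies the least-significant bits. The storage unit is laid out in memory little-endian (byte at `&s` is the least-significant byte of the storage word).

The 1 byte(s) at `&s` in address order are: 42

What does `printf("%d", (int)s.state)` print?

2

[0]=0x42 (little-endian) → word 0x42
chan [0+:3] = (word>>0) & 0x7 = 2
prio [3+:2] = (word>>3) & 0x3 = 0
state [5+:3] = (word>>5) & 0x7 = 2  ←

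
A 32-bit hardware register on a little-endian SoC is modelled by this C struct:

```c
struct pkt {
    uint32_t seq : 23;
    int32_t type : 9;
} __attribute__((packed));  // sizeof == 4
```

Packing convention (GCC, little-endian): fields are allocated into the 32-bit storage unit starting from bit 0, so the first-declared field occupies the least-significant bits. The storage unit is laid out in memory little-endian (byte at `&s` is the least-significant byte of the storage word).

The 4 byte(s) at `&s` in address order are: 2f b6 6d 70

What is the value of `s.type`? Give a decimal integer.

224

[0]=0x2f [1]=0xb6 [2]=0x6d [3]=0x70 (little-endian) → word 0x706db62f
seq [0+:23] = (word>>0) & 0x7fffff = 7190063
type [23+:9] = (word>>23) & 0x1ff = 224  ←
type signed 9b, MSB=0: value = 224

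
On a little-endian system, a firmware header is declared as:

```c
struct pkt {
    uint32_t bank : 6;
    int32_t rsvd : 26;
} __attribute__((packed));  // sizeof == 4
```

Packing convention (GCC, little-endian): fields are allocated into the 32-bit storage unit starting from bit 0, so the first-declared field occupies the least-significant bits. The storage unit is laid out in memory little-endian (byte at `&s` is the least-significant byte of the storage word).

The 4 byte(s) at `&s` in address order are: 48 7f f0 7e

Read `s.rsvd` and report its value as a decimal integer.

33276413

[0]=0x48 [1]=0x7f [2]=0xf0 [3]=0x7e (little-endian) → word 0x7ef07f48
bank:6 @ bit 0 → (0x7ef07f48>>0)&0x3f = 0x8
rsvd:26 @ bit 6 → (0x7ef07f48>>6)&0x3ffffff = 0x1fbc1fd  ←
rsvd signed 26b, MSB=0: value = 33276413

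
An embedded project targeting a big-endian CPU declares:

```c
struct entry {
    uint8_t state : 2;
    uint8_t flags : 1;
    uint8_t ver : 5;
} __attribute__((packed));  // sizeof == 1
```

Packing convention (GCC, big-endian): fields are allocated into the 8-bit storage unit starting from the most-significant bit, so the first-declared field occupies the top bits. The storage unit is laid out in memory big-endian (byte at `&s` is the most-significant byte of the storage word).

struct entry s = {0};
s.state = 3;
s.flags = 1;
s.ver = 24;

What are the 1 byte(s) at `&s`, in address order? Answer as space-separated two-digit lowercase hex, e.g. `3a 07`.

f8

[6+:2] state=3 & 0x3 = 0x3; word=0xc0
[5+:1] flags=1 & 0x1 = 0x1; word=0xe0
[0+:5] ver=24 & 0x1f = 0x18; word=0xf8
word = 0xf8 → big-endian bytes:
  [0]=0xf8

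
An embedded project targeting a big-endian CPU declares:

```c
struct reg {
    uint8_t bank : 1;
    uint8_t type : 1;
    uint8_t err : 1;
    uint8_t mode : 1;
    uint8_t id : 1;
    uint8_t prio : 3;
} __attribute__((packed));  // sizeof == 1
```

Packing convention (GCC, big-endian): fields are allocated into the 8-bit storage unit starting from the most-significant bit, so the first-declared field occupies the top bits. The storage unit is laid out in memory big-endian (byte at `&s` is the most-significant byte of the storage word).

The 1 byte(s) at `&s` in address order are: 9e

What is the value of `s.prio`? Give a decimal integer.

6

[0]=0x9e (big-endian) → word 0x9e
bank [7+:1] = (word>>7) & 0x1 = 1
type [6+:1] = (word>>6) & 0x1 = 0
err [5+:1] = (word>>5) & 0x1 = 0
mode [4+:1] = (word>>4) & 0x1 = 1
id [3+:1] = (word>>3) & 0x1 = 1
prio [0+:3] = (word>>0) & 0x7 = 6  ←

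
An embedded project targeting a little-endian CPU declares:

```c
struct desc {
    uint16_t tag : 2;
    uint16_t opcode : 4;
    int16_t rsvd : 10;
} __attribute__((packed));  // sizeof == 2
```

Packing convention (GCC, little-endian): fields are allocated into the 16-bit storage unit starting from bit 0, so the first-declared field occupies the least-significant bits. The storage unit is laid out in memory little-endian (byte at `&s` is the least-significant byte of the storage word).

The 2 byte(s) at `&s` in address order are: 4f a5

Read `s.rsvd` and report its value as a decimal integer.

-363

[0]=0x4f [1]=0xa5 (little-endian) → word 0xa54f
tag:2 @ bit 0 → (0xa54f>>0)&0x3 = 0x3
opcode:4 @ bit 2 → (0xa54f>>2)&0xf = 0x3
rsvd:10 @ bit 6 → (0xa54f>>6)&0x3ff = 0x295  ←
rsvd signed 10b, MSB=1: 661 - 1024 = -363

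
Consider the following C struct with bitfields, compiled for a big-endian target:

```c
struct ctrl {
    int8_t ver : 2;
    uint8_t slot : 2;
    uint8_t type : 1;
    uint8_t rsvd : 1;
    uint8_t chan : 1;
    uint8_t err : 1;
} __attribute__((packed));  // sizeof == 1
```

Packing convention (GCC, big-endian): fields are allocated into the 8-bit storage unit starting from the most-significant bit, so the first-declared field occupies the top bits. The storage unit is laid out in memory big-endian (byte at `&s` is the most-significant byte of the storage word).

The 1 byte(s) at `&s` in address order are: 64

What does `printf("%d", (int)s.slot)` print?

2

[0]=0x64 (big-endian) → word 0x64
ver [6+:2] = (word>>6) & 0x3 = 1
slot [4+:2] = (word>>4) & 0x3 = 2  ←
type [3+:1] = (word>>3) & 0x1 = 0
rsvd [2+:1] = (word>>2) & 0x1 = 1
chan [1+:1] = (word>>1) & 0x1 = 0
err [0+:1] = (word>>0) & 0x1 = 0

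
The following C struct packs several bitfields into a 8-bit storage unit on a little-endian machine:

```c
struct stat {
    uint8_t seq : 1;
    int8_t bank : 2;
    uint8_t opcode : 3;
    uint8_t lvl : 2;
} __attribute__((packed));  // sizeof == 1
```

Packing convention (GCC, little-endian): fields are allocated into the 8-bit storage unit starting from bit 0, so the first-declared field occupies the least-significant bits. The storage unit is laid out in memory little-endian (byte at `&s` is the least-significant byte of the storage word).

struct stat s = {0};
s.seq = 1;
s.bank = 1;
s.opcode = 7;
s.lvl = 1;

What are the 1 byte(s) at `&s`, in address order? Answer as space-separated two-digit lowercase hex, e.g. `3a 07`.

seq (1b) val=1 bits=0x1 at bit 0: 0x01
bank (2b) val=1 bits=0x1 at bit 1: 0x03
opcode (3b) val=7 bits=0x7 at bit 3: 0x3b
lvl (2b) val=1 bits=0x1 at bit 6: 0x7b
word = 0x7b → little-endian bytes:
  [0]=0x7b

7b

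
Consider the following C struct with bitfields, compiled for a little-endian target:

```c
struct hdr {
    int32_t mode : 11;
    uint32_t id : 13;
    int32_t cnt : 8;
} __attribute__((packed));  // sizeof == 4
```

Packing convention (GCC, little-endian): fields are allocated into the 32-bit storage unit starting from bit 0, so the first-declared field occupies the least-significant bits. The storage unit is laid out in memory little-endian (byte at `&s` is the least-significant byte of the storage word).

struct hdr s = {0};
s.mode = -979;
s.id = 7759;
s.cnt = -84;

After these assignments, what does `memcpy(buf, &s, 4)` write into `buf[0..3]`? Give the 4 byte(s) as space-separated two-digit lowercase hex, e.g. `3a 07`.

2d 7c f2 ac

[0+:11] mode=-979 & 0x7ff = 0x42d; word=0x0000042d
[11+:13] id=7759 & 0x1fff = 0x1e4f; word=0x00f27c2d
[24+:8] cnt=-84 & 0xff = 0xac; word=0xacf27c2d
word = 0xacf27c2d → little-endian bytes:
  [0]=0x2d  [1]=0x7c  [2]=0xf2  [3]=0xac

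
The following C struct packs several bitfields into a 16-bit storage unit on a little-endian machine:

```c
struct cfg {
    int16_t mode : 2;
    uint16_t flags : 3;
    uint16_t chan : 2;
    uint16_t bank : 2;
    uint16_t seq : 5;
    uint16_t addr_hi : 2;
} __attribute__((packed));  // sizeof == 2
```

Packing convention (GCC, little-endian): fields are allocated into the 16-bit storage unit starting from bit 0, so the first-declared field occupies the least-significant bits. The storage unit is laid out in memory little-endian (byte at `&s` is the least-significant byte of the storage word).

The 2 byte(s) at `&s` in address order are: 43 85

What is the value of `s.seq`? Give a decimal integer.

2

[0]=0x43 [1]=0x85 (little-endian) → word 0x8543
mode [0+:2] = (word>>0) & 0x3 = 3
flags [2+:3] = (word>>2) & 0x7 = 0
chan [5+:2] = (word>>5) & 0x3 = 2
bank [7+:2] = (word>>7) & 0x3 = 2
seq [9+:5] = (word>>9) & 0x1f = 2  ←
addr_hi [14+:2] = (word>>14) & 0x3 = 2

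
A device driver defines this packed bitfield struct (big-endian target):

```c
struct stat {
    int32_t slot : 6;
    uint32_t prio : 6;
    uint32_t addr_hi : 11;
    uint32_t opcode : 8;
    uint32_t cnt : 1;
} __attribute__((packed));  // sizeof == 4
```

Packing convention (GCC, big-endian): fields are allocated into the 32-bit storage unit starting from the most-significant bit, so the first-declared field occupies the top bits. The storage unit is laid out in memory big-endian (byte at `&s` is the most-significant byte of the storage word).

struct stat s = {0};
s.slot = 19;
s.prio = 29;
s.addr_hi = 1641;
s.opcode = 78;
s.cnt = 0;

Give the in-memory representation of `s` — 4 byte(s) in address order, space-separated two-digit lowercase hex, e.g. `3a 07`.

4d dc d2 9c

[26+:6] slot=19 & 0x3f = 0x13; word=0x4c000000
[20+:6] prio=29 & 0x3f = 0x1d; word=0x4dd00000
[9+:11] addr_hi=1641 & 0x7ff = 0x669; word=0x4ddcd200
[1+:8] opcode=78 & 0xff = 0x4e; word=0x4ddcd29c
[0+:1] cnt=0 & 0x1 = 0x0; word=0x4ddcd29c
word = 0x4ddcd29c → big-endian bytes:
  [0]=0x4d  [1]=0xdc  [2]=0xd2  [3]=0x9c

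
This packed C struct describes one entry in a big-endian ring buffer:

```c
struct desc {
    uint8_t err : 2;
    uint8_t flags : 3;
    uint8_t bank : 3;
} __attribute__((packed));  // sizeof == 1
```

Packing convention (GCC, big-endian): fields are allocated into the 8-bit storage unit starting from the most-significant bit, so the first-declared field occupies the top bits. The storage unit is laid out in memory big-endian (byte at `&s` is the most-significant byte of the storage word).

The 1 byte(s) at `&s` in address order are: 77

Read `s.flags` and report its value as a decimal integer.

[0]=0x77 (big-endian) → word 0x77
err:2 @ bit 6 → (0x77>>6)&0x3 = 0x1
flags:3 @ bit 3 → (0x77>>3)&0x7 = 0x6  ←
bank:3 @ bit 0 → (0x77>>0)&0x7 = 0x7

6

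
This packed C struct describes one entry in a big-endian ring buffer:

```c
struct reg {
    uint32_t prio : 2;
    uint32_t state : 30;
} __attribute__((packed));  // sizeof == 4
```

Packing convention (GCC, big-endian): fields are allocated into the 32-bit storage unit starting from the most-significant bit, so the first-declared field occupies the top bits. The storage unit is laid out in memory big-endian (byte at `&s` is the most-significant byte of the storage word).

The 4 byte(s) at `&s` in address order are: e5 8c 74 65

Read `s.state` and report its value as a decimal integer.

629961829

[0]=0xe5 [1]=0x8c [2]=0x74 [3]=0x65 (big-endian) → word 0xe58c7465
prio:2 @ bit 30 → (0xe58c7465>>30)&0x3 = 0x3
state:30 @ bit 0 → (0xe58c7465>>0)&0x3fffffff = 0x258c7465  ←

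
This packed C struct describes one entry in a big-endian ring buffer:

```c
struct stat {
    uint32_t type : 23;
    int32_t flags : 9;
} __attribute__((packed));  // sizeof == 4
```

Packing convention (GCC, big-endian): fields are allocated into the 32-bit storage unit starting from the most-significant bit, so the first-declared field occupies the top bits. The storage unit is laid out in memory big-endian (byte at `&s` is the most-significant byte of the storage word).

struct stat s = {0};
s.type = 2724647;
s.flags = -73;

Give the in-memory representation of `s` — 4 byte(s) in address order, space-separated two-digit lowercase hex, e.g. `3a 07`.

53 26 4f b7

[9+:23] type=2724647 & 0x7fffff = 0x299327; word=0x53264e00
[0+:9] flags=-73 & 0x1ff = 0x1b7; word=0x53264fb7
word = 0x53264fb7 → big-endian bytes:
  [0]=0x53  [1]=0x26  [2]=0x4f  [3]=0xb7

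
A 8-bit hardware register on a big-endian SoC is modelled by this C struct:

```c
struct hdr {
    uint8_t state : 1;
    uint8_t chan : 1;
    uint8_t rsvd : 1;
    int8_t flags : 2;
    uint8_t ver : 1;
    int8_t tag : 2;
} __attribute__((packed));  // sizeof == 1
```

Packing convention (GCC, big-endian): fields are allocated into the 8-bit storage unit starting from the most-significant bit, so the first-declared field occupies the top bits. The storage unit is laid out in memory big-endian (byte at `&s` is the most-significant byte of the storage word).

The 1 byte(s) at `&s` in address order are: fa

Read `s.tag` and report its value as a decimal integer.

-2

[0]=0xfa (big-endian) → word 0xfa
state:1 @ bit 7 → (0xfa>>7)&0x1 = 0x1
chan:1 @ bit 6 → (0xfa>>6)&0x1 = 0x1
rsvd:1 @ bit 5 → (0xfa>>5)&0x1 = 0x1
flags:2 @ bit 3 → (0xfa>>3)&0x3 = 0x3
ver:1 @ bit 2 → (0xfa>>2)&0x1 = 0x0
tag:2 @ bit 0 → (0xfa>>0)&0x3 = 0x2  ←
tag signed 2b, MSB=1: 2 - 4 = -2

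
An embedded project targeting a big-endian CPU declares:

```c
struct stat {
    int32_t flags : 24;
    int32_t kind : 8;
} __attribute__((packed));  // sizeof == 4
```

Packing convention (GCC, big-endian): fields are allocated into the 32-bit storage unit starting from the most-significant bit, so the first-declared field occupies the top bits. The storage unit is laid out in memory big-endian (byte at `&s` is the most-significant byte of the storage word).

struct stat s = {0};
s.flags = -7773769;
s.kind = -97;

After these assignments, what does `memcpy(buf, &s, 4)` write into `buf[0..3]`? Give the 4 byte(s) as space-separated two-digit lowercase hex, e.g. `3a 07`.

flags:24 = -7773769 → 0x8961b7 << 8 → word 0x8961b700
kind:8 = -97 → 0x9f << 0 → word 0x8961b79f
word = 0x8961b79f → big-endian bytes:
  [0]=0x89  [1]=0x61  [2]=0xb7  [3]=0x9f

89 61 b7 9f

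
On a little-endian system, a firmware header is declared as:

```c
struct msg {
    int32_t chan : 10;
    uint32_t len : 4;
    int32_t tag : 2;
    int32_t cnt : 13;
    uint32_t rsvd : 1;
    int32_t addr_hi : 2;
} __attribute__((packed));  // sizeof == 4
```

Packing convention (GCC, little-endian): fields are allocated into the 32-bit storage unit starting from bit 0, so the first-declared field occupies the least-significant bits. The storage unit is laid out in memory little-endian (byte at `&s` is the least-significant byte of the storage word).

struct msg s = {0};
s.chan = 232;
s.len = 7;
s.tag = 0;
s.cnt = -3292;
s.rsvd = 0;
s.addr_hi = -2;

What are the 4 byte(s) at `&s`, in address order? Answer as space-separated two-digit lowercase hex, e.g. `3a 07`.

chan (10b) val=232 bits=0xe8 at bit 0: 0x000000e8
len (4b) val=7 bits=0x7 at bit 10: 0x00001ce8
tag (2b) val=0 bits=0x0 at bit 14: 0x00001ce8
cnt (13b) val=-3292 bits=0x1324 at bit 16: 0x13241ce8
rsvd (1b) val=0 bits=0x0 at bit 29: 0x13241ce8
addr_hi (2b) val=-2 bits=0x2 at bit 30: 0x93241ce8
word = 0x93241ce8 → little-endian bytes:
  [0]=0xe8  [1]=0x1c  [2]=0x24  [3]=0x93

e8 1c 24 93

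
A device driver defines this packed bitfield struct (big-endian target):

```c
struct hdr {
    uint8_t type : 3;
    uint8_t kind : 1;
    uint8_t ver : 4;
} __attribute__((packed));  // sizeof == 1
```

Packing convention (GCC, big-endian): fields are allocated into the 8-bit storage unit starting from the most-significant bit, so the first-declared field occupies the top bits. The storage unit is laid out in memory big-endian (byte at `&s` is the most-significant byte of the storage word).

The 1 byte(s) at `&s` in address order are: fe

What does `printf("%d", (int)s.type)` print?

[0]=0xfe (big-endian) → word 0xfe
type:3 @ bit 5 → (0xfe>>5)&0x7 = 0x7  ←
kind:1 @ bit 4 → (0xfe>>4)&0x1 = 0x1
ver:4 @ bit 0 → (0xfe>>0)&0xf = 0xe

7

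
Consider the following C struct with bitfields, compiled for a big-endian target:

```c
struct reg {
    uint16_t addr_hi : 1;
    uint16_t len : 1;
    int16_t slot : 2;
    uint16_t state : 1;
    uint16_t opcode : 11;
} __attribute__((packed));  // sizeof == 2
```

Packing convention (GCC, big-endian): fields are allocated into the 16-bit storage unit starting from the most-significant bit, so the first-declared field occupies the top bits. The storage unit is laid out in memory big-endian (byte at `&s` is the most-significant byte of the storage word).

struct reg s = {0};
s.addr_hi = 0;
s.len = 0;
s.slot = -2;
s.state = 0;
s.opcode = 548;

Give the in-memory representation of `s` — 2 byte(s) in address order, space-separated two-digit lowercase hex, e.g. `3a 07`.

22 24

[15+:1] addr_hi=0 & 0x1 = 0x0; word=0x0000
[14+:1] len=0 & 0x1 = 0x0; word=0x0000
[12+:2] slot=-2 & 0x3 = 0x2; word=0x2000
[11+:1] state=0 & 0x1 = 0x0; word=0x2000
[0+:11] opcode=548 & 0x7ff = 0x224; word=0x2224
word = 0x2224 → big-endian bytes:
  [0]=0x22  [1]=0x24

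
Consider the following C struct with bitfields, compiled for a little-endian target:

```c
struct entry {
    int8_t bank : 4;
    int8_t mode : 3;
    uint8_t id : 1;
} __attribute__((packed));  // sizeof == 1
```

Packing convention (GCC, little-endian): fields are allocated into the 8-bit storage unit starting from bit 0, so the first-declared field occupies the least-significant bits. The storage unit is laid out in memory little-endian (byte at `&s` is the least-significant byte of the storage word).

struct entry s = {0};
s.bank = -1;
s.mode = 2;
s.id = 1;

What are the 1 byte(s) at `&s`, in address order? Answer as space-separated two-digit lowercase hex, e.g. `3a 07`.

bank (4b) val=-1 bits=0xf at bit 0: 0x0f
mode (3b) val=2 bits=0x2 at bit 4: 0x2f
id (1b) val=1 bits=0x1 at bit 7: 0xaf
word = 0xaf → little-endian bytes:
  [0]=0xaf

af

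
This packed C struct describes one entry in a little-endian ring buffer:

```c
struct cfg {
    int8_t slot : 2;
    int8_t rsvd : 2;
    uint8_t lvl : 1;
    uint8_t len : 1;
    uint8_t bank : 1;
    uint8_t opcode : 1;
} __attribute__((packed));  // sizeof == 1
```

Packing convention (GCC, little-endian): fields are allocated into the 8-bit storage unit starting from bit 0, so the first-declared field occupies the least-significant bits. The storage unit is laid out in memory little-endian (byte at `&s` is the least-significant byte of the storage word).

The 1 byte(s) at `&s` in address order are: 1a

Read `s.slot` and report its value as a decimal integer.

[0]=0x1a (little-endian) → word 0x1a
slot:2 @ bit 0 → (0x1a>>0)&0x3 = 0x2  ←
rsvd:2 @ bit 2 → (0x1a>>2)&0x3 = 0x2
lvl:1 @ bit 4 → (0x1a>>4)&0x1 = 0x1
len:1 @ bit 5 → (0x1a>>5)&0x1 = 0x0
bank:1 @ bit 6 → (0x1a>>6)&0x1 = 0x0
opcode:1 @ bit 7 → (0x1a>>7)&0x1 = 0x0
slot signed 2b, MSB=1: 2 - 4 = -2

-2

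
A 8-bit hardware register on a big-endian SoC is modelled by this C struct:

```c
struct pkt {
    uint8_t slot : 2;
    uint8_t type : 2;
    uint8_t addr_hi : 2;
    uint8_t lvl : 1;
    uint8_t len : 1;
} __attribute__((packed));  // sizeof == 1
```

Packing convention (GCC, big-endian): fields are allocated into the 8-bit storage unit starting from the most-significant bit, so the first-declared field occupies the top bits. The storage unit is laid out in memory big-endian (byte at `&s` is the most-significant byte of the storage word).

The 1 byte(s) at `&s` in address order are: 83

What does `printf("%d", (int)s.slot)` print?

[0]=0x83 (big-endian) → word 0x83
slot:2 @ bit 6 → (0x83>>6)&0x3 = 0x2  ←
type:2 @ bit 4 → (0x83>>4)&0x3 = 0x0
addr_hi:2 @ bit 2 → (0x83>>2)&0x3 = 0x0
lvl:1 @ bit 1 → (0x83>>1)&0x1 = 0x1
len:1 @ bit 0 → (0x83>>0)&0x1 = 0x1

2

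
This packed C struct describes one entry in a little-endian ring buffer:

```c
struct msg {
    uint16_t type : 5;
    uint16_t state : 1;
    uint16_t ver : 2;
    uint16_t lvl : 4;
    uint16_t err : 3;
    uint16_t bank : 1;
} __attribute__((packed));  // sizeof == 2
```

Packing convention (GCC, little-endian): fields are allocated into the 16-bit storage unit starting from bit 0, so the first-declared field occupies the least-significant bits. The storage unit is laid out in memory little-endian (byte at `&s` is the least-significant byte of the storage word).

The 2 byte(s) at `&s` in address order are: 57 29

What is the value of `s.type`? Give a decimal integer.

23

[0]=0x57 [1]=0x29 (little-endian) → word 0x2957
type:5 @ bit 0 → (0x2957>>0)&0x1f = 0x17  ←
state:1 @ bit 5 → (0x2957>>5)&0x1 = 0x0
ver:2 @ bit 6 → (0x2957>>6)&0x3 = 0x1
lvl:4 @ bit 8 → (0x2957>>8)&0xf = 0x9
err:3 @ bit 12 → (0x2957>>12)&0x7 = 0x2
bank:1 @ bit 15 → (0x2957>>15)&0x1 = 0x0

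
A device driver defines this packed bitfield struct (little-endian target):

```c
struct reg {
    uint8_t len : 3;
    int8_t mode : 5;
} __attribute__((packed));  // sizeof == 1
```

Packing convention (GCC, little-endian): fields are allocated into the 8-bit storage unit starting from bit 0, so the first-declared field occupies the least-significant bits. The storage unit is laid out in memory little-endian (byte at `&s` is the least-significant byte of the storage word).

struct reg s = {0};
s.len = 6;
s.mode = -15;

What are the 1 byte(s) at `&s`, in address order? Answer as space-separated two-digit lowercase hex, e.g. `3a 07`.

[0+:3] len=6 & 0x7 = 0x6; word=0x06
[3+:5] mode=-15 & 0x1f = 0x11; word=0x8e
word = 0x8e → little-endian bytes:
  [0]=0x8e

8e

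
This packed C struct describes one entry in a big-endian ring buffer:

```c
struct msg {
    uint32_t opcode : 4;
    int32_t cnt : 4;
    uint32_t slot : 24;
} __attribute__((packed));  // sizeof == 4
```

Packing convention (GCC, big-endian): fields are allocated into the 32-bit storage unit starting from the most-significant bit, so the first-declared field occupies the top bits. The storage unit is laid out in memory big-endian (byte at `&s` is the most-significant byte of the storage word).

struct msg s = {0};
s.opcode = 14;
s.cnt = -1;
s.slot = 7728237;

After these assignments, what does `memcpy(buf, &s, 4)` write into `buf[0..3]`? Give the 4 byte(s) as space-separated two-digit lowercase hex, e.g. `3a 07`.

opcode:4 = 14 → 0xe << 28 → word 0xe0000000
cnt:4 = -1 → 0xf << 24 → word 0xef000000
slot:24 = 7728237 → 0x75ec6d << 0 → word 0xef75ec6d
word = 0xef75ec6d → big-endian bytes:
  [0]=0xef  [1]=0x75  [2]=0xec  [3]=0x6d

ef 75 ec 6d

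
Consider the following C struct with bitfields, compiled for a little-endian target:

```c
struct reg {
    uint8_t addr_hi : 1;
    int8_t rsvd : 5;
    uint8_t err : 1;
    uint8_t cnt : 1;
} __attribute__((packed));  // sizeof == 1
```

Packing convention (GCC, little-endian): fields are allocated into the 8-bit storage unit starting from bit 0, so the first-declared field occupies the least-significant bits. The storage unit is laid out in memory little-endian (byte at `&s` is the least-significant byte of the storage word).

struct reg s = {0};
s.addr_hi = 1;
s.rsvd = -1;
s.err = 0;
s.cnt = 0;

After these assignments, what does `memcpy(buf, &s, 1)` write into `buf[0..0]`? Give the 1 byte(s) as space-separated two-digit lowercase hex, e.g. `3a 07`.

3f

[0+:1] addr_hi=1 & 0x1 = 0x1; word=0x01
[1+:5] rsvd=-1 & 0x1f = 0x1f; word=0x3f
[6+:1] err=0 & 0x1 = 0x0; word=0x3f
[7+:1] cnt=0 & 0x1 = 0x0; word=0x3f
word = 0x3f → little-endian bytes:
  [0]=0x3f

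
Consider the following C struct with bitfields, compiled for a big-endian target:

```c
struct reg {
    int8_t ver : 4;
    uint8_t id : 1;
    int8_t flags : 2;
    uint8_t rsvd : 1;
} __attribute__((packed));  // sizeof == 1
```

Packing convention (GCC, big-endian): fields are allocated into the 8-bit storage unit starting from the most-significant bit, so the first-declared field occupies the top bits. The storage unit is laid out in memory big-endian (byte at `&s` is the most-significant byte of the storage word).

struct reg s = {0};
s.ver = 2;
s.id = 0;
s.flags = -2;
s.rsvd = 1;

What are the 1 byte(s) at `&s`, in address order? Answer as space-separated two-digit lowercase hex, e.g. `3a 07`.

25

[4+:4] ver=2 & 0xf = 0x2; word=0x20
[3+:1] id=0 & 0x1 = 0x0; word=0x20
[1+:2] flags=-2 & 0x3 = 0x2; word=0x24
[0+:1] rsvd=1 & 0x1 = 0x1; word=0x25
word = 0x25 → big-endian bytes:
  [0]=0x25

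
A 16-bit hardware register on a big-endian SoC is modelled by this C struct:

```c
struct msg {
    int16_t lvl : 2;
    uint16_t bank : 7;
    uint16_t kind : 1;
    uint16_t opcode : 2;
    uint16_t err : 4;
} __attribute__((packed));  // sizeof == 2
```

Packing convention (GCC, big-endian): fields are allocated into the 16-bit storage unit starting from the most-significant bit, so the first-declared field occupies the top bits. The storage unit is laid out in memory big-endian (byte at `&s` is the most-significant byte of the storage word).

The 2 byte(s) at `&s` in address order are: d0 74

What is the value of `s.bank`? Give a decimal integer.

32

[0]=0xd0 [1]=0x74 (big-endian) → word 0xd074
lvl:2 @ bit 14 → (0xd074>>14)&0x3 = 0x3
bank:7 @ bit 7 → (0xd074>>7)&0x7f = 0x20  ←
kind:1 @ bit 6 → (0xd074>>6)&0x1 = 0x1
opcode:2 @ bit 4 → (0xd074>>4)&0x3 = 0x3
err:4 @ bit 0 → (0xd074>>0)&0xf = 0x4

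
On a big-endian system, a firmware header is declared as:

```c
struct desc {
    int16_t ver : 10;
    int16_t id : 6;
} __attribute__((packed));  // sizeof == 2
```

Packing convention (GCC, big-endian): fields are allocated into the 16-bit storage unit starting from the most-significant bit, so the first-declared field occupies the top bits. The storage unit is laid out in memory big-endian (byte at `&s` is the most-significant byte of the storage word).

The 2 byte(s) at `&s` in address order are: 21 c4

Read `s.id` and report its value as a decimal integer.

4

[0]=0x21 [1]=0xc4 (big-endian) → word 0x21c4
ver:10 @ bit 6 → (0x21c4>>6)&0x3ff = 0x87
id:6 @ bit 0 → (0x21c4>>0)&0x3f = 0x4  ←
id signed 6b, MSB=0: value = 4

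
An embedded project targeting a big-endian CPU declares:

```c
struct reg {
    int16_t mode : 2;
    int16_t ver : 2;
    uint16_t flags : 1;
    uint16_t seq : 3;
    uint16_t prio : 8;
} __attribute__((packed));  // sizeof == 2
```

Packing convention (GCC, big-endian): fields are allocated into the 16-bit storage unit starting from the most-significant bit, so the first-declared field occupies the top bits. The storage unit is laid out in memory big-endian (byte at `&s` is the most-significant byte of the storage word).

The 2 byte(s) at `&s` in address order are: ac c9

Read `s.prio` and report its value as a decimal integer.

201

[0]=0xac [1]=0xc9 (big-endian) → word 0xacc9
mode:2 @ bit 14 → (0xacc9>>14)&0x3 = 0x2
ver:2 @ bit 12 → (0xacc9>>12)&0x3 = 0x2
flags:1 @ bit 11 → (0xacc9>>11)&0x1 = 0x1
seq:3 @ bit 8 → (0xacc9>>8)&0x7 = 0x4
prio:8 @ bit 0 → (0xacc9>>0)&0xff = 0xc9  ←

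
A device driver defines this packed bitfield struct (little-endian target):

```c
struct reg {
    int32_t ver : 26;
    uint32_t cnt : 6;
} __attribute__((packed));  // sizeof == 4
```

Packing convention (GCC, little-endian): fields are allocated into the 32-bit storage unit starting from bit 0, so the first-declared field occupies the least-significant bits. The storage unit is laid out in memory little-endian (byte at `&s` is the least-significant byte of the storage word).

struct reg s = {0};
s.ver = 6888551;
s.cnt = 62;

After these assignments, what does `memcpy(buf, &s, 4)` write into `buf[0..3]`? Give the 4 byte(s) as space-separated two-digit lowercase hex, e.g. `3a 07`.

ver:26 = 6888551 → 0x691c67 << 0 → word 0x00691c67
cnt:6 = 62 → 0x3e << 26 → word 0xf8691c67
word = 0xf8691c67 → little-endian bytes:
  [0]=0x67  [1]=0x1c  [2]=0x69  [3]=0xf8

67 1c 69 f8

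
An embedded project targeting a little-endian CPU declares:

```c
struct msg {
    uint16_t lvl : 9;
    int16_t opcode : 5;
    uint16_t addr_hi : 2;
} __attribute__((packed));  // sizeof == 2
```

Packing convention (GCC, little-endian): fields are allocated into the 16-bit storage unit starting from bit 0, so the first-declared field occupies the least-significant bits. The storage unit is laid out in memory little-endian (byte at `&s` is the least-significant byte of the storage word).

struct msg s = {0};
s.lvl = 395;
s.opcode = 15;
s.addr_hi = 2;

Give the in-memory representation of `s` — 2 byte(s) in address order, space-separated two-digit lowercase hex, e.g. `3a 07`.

8b 9f

[0+:9] lvl=395 & 0x1ff = 0x18b; word=0x018b
[9+:5] opcode=15 & 0x1f = 0xf; word=0x1f8b
[14+:2] addr_hi=2 & 0x3 = 0x2; word=0x9f8b
word = 0x9f8b → little-endian bytes:
  [0]=0x8b  [1]=0x9f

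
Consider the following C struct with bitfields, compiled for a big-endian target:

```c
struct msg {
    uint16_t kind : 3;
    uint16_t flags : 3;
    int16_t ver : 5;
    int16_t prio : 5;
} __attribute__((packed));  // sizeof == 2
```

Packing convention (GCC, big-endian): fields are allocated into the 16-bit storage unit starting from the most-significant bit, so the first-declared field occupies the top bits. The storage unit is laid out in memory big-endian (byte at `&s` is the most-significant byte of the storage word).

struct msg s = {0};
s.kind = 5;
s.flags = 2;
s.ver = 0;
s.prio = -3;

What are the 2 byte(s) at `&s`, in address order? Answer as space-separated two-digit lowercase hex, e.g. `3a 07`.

kind (3b) val=5 bits=0x5 at bit 13: 0xa000
flags (3b) val=2 bits=0x2 at bit 10: 0xa800
ver (5b) val=0 bits=0x0 at bit 5: 0xa800
prio (5b) val=-3 bits=0x1d at bit 0: 0xa81d
word = 0xa81d → big-endian bytes:
  [0]=0xa8  [1]=0x1d

a8 1d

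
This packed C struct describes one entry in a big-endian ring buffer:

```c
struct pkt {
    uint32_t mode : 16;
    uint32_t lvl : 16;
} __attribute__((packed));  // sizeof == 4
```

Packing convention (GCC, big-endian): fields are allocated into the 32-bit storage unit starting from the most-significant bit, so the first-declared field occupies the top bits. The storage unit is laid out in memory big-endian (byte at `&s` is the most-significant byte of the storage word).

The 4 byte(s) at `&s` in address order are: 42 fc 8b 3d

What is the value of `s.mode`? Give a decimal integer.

[0]=0x42 [1]=0xfc [2]=0x8b [3]=0x3d (big-endian) → word 0x42fc8b3d
mode:16 @ bit 16 → (0x42fc8b3d>>16)&0xffff = 0x42fc  ←
lvl:16 @ bit 0 → (0x42fc8b3d>>0)&0xffff = 0x8b3d

17148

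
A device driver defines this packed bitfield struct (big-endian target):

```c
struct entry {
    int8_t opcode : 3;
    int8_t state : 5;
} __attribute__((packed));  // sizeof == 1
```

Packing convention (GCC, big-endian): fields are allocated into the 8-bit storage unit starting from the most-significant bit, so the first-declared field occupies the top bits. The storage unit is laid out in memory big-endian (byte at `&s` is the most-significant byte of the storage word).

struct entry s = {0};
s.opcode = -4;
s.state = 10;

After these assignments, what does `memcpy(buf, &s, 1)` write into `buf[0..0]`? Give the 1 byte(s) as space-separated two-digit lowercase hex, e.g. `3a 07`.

8a

[5+:3] opcode=-4 & 0x7 = 0x4; word=0x80
[0+:5] state=10 & 0x1f = 0xa; word=0x8a
word = 0x8a → big-endian bytes:
  [0]=0x8a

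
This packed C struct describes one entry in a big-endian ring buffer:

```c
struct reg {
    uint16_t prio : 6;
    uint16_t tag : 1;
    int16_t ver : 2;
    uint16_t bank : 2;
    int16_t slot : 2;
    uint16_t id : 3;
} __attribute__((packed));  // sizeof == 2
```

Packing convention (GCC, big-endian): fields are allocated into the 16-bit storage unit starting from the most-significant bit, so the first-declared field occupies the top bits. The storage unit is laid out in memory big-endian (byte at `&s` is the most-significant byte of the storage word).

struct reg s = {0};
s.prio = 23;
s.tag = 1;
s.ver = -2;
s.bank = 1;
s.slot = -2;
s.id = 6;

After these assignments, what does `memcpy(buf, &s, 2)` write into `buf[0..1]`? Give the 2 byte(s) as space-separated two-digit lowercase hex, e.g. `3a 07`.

5f 36

prio (6b) val=23 bits=0x17 at bit 10: 0x5c00
tag (1b) val=1 bits=0x1 at bit 9: 0x5e00
ver (2b) val=-2 bits=0x2 at bit 7: 0x5f00
bank (2b) val=1 bits=0x1 at bit 5: 0x5f20
slot (2b) val=-2 bits=0x2 at bit 3: 0x5f30
id (3b) val=6 bits=0x6 at bit 0: 0x5f36
word = 0x5f36 → big-endian bytes:
  [0]=0x5f  [1]=0x36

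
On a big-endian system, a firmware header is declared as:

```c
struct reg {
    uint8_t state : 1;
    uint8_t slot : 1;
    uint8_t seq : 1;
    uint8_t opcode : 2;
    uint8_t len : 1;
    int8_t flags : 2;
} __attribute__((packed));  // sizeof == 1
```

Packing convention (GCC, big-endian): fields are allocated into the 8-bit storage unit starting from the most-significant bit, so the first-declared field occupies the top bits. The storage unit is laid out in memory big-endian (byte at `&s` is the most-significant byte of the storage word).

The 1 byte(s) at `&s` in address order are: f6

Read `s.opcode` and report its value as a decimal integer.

2

[0]=0xf6 (big-endian) → word 0xf6
state:1 @ bit 7 → (0xf6>>7)&0x1 = 0x1
slot:1 @ bit 6 → (0xf6>>6)&0x1 = 0x1
seq:1 @ bit 5 → (0xf6>>5)&0x1 = 0x1
opcode:2 @ bit 3 → (0xf6>>3)&0x3 = 0x2  ←
len:1 @ bit 2 → (0xf6>>2)&0x1 = 0x1
flags:2 @ bit 0 → (0xf6>>0)&0x3 = 0x2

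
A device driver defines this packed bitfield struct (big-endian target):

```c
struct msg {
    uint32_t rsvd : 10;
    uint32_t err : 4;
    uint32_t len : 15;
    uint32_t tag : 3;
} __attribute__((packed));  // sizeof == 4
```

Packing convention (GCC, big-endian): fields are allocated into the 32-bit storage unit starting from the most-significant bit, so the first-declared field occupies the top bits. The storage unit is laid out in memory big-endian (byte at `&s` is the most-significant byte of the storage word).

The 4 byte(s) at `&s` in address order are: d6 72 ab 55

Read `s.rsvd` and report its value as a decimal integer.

[0]=0xd6 [1]=0x72 [2]=0xab [3]=0x55 (big-endian) → word 0xd672ab55
rsvd:10 @ bit 22 → (0xd672ab55>>22)&0x3ff = 0x359  ←
err:4 @ bit 18 → (0xd672ab55>>18)&0xf = 0xc
len:15 @ bit 3 → (0xd672ab55>>3)&0x7fff = 0x556a
tag:3 @ bit 0 → (0xd672ab55>>0)&0x7 = 0x5

857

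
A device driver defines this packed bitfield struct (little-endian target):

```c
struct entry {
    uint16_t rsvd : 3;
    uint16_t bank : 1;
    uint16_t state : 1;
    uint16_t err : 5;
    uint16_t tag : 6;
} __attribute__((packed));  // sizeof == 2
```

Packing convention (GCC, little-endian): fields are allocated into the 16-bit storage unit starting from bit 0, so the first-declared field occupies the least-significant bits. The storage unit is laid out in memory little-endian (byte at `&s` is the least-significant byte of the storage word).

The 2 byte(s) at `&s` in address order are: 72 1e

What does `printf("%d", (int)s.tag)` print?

[0]=0x72 [1]=0x1e (little-endian) → word 0x1e72
rsvd [0+:3] = (word>>0) & 0x7 = 2
bank [3+:1] = (word>>3) & 0x1 = 0
state [4+:1] = (word>>4) & 0x1 = 1
err [5+:5] = (word>>5) & 0x1f = 19
tag [10+:6] = (word>>10) & 0x3f = 7  ←

7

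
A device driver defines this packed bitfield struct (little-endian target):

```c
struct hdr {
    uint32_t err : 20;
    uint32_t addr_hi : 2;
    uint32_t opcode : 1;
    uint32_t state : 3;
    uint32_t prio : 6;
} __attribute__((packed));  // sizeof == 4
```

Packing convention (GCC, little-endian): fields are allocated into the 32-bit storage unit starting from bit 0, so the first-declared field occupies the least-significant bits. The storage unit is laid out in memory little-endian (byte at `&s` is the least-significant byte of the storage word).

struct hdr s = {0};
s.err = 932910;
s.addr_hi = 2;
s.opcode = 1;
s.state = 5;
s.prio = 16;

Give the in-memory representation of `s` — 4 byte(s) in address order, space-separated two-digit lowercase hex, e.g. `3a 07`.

2e 3c ee 42

err:20 = 932910 → 0xe3c2e << 0 → word 0x000e3c2e
addr_hi:2 = 2 → 0x2 << 20 → word 0x002e3c2e
opcode:1 = 1 → 0x1 << 22 → word 0x006e3c2e
state:3 = 5 → 0x5 << 23 → word 0x02ee3c2e
prio:6 = 16 → 0x10 << 26 → word 0x42ee3c2e
word = 0x42ee3c2e → little-endian bytes:
  [0]=0x2e  [1]=0x3c  [2]=0xee  [3]=0x42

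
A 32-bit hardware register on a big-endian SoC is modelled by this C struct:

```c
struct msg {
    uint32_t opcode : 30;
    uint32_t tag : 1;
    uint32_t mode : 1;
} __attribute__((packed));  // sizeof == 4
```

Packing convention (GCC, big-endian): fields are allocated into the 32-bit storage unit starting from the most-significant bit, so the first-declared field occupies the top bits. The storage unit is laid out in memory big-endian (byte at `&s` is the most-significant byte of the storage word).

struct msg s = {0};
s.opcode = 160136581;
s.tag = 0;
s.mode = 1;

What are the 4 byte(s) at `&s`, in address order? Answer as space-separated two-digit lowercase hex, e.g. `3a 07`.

[2+:30] opcode=160136581 & 0x3fffffff = 0x98b7d85; word=0x262df614
[1+:1] tag=0 & 0x1 = 0x0; word=0x262df614
[0+:1] mode=1 & 0x1 = 0x1; word=0x262df615
word = 0x262df615 → big-endian bytes:
  [0]=0x26  [1]=0x2d  [2]=0xf6  [3]=0x15

26 2d f6 15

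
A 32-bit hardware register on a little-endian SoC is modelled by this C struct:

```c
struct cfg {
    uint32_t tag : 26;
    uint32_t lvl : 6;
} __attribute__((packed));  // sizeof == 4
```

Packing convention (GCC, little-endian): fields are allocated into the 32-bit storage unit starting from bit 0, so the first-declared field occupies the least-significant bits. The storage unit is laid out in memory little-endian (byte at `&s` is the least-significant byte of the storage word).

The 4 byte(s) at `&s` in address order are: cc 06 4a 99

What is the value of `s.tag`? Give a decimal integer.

21628620

[0]=0xcc [1]=0x06 [2]=0x4a [3]=0x99 (little-endian) → word 0x994a06cc
tag [0+:26] = (word>>0) & 0x3ffffff = 21628620  ←
lvl [26+:6] = (word>>26) & 0x3f = 38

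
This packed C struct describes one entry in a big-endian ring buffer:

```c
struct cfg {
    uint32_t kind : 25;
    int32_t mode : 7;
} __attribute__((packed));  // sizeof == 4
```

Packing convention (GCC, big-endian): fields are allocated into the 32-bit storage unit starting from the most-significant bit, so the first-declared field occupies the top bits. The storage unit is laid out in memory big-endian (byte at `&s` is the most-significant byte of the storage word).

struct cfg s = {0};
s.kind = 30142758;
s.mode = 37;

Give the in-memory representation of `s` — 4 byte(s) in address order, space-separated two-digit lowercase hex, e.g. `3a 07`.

e5 f8 93 25

kind:25 = 30142758 → 0x1cbf126 << 7 → word 0xe5f89300
mode:7 = 37 → 0x25 << 0 → word 0xe5f89325
word = 0xe5f89325 → big-endian bytes:
  [0]=0xe5  [1]=0xf8  [2]=0x93  [3]=0x25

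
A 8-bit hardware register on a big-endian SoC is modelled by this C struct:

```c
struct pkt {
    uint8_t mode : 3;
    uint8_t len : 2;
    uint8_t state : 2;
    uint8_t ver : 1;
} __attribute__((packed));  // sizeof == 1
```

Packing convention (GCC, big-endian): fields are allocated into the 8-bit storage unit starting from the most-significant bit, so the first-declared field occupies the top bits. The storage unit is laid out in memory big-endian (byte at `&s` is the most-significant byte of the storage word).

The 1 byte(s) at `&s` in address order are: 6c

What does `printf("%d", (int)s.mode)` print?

[0]=0x6c (big-endian) → word 0x6c
mode:3 @ bit 5 → (0x6c>>5)&0x7 = 0x3  ←
len:2 @ bit 3 → (0x6c>>3)&0x3 = 0x1
state:2 @ bit 1 → (0x6c>>1)&0x3 = 0x2
ver:1 @ bit 0 → (0x6c>>0)&0x1 = 0x0

3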